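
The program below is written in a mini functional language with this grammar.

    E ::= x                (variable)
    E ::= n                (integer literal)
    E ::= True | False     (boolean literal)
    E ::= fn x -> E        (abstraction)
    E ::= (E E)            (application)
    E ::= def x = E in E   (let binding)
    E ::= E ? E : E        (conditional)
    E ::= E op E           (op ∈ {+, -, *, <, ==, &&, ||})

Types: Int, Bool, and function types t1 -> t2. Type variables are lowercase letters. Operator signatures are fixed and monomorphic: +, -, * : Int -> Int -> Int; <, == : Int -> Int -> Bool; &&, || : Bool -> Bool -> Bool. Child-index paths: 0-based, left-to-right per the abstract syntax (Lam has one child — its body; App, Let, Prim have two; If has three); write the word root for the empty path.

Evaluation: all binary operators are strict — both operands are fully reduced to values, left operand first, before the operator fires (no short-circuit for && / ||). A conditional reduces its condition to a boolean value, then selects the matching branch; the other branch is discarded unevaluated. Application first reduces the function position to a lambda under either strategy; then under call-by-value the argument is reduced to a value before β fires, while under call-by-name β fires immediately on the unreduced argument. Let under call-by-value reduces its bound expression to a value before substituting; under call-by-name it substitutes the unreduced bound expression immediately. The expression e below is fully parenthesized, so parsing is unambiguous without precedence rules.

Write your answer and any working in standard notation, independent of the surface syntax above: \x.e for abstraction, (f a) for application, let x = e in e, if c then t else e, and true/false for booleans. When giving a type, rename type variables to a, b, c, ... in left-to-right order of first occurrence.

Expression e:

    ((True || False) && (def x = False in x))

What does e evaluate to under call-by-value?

Answer: false

Working:
step 0: ((true || false) && (let x = false in x))
step 1: [delta@0] (true && (let x = false in x))
step 2: [let@1] (true && false)
step 3: [delta@root] false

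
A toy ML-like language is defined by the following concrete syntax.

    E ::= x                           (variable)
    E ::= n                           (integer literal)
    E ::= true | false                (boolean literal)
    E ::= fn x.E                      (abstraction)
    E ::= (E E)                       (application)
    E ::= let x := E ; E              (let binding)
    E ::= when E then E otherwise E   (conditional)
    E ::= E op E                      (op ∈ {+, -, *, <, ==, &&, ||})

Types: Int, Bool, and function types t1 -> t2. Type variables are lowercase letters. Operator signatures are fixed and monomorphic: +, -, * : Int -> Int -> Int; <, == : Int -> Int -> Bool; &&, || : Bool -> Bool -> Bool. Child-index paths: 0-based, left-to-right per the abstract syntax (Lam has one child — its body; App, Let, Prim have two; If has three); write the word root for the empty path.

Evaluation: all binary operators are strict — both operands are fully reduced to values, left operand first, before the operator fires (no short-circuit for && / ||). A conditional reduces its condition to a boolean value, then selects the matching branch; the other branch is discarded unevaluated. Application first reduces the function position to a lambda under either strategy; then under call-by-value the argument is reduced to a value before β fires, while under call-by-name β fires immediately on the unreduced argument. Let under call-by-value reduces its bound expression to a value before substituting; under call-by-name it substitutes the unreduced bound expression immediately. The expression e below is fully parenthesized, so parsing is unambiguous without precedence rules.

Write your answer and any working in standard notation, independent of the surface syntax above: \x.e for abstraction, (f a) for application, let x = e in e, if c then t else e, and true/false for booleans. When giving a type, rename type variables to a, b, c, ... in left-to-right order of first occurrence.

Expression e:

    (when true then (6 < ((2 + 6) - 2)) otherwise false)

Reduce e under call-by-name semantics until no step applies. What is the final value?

Working:
step 0: (if true then (6 < ((2 + 6) - 2)) else false)
step 1: [if@root] (6 < ((2 + 6) - 2))
step 2: [delta@1.0] (6 < (8 - 2))
step 3: [delta@1] (6 < 6)
step 4: [delta@root] false

Answer: false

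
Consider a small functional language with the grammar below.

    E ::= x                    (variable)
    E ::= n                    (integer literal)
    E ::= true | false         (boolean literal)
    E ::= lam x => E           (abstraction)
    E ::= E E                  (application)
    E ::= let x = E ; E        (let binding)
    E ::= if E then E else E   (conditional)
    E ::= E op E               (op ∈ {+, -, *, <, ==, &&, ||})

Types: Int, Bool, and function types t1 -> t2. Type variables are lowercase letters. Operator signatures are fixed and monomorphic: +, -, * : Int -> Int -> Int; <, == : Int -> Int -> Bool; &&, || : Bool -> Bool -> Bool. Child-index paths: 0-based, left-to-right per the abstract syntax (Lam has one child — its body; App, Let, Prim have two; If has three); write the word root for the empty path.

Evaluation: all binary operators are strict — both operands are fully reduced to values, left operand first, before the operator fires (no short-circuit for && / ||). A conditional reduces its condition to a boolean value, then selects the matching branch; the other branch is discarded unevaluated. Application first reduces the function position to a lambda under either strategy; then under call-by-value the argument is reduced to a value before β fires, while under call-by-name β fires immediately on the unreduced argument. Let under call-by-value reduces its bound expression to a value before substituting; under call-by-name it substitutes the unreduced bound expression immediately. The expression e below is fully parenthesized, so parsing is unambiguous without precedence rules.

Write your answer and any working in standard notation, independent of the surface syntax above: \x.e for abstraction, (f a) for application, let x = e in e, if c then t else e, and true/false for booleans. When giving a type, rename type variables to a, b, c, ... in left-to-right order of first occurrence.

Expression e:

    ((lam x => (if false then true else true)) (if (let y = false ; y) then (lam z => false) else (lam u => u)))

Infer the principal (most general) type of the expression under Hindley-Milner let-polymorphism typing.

Answer: Bool

Derivation:
  unify Bool ~ Bool
  unify Bool ~ Bool
\x._ : a -> Bool
let y : Bool
y : Bool
  unify Bool ~ Bool
\z._ : b -> Bool
u : c
\u._ : c -> c
  unify b -> Bool ~ c -> c
  unify b ~ c
  unify Bool ~ c
  unify a -> Bool ~ (Bool -> Bool) -> d
  unify a ~ Bool -> Bool
  unify Bool ~ d
_ _ : Bool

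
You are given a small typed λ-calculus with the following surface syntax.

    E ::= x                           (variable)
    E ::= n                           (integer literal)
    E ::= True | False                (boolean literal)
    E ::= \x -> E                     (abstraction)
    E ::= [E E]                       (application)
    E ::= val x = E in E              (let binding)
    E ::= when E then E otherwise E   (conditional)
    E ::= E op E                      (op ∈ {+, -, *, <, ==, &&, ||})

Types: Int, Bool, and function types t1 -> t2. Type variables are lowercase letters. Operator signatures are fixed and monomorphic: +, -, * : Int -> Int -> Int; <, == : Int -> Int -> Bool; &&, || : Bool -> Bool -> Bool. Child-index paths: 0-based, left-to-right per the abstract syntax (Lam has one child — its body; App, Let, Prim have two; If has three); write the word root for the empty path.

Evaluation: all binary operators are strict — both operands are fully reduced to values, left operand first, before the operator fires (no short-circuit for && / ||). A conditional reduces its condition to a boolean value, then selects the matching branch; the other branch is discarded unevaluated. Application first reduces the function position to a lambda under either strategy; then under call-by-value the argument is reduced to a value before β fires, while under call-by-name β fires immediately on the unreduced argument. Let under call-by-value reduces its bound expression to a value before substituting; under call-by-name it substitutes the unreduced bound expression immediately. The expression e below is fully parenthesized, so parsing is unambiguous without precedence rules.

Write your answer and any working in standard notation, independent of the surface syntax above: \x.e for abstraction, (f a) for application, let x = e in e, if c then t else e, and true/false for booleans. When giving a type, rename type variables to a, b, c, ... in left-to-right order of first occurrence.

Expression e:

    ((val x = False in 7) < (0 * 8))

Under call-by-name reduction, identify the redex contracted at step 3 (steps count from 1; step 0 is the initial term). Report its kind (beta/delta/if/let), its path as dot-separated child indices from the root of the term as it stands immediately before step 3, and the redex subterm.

Working:
step 0: ((let x = false in 7) < (0 * 8))
step 1: [let@0] (7 < (0 * 8))
step 2: [delta@1] (7 < 0)
step 3: [delta@root] false

Answer: delta at root : (7 < 0)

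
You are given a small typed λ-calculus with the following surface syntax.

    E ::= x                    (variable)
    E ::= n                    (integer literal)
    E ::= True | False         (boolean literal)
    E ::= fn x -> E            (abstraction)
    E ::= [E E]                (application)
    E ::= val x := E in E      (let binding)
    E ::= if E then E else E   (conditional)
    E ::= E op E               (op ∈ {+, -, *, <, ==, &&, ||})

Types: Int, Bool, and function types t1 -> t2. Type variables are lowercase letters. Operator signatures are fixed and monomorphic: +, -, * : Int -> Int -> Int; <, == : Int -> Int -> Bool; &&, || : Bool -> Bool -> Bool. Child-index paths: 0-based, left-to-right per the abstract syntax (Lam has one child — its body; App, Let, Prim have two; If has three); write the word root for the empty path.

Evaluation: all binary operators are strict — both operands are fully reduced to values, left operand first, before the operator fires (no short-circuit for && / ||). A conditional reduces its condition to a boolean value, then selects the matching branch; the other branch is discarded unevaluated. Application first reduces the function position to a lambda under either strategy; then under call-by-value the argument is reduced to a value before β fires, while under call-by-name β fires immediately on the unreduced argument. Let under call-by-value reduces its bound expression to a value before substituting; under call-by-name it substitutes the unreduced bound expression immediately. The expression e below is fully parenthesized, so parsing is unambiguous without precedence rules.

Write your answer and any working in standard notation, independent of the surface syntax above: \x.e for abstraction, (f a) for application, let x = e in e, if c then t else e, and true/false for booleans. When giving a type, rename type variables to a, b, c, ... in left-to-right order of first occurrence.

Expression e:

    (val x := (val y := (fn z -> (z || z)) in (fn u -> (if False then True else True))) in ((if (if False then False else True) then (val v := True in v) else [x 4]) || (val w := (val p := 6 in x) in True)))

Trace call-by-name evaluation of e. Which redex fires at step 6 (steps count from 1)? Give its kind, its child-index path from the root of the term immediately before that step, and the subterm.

Answer: delta at root : (true || true)

Derivation:
step 0: (let x = (let y = (\z.(z || z)) in (\u.(if false then true else true))) in ((if (if false then false else true) then (let v = true in v) else (x 4)) || (let w = (let p = 6 in x) in true)))
step 1: [let@root] ((if (if false then false else true) then (let v = true in v) else ((let y = (\z.(z || z)) in (\u.(if false then true else true))) 4)) || (let w = (let p = 6 in (let y = (\z.(z || z)) in (\u.(if false then true else true)))) in true))
step 2: [if@0.0] ((if true then (let v = true in v) else ((let y = (\z.(z || z)) in (\u.(if false then true else true))) 4)) || (let w = (let p = 6 in (let y = (\z.(z || z)) in (\u.(if false then true else true)))) in true))
step 3: [if@0] ((let v = true in v) || (let w = (let p = 6 in (let y = (\z.(z || z)) in (\u.(if false then true else true)))) in true))
step 4: [let@0] (true || (let w = (let p = 6 in (let y = (\z.(z || z)) in (\u.(if false then true else true)))) in true))
step 5: [let@1] (true || true)
step 6: [delta@root] true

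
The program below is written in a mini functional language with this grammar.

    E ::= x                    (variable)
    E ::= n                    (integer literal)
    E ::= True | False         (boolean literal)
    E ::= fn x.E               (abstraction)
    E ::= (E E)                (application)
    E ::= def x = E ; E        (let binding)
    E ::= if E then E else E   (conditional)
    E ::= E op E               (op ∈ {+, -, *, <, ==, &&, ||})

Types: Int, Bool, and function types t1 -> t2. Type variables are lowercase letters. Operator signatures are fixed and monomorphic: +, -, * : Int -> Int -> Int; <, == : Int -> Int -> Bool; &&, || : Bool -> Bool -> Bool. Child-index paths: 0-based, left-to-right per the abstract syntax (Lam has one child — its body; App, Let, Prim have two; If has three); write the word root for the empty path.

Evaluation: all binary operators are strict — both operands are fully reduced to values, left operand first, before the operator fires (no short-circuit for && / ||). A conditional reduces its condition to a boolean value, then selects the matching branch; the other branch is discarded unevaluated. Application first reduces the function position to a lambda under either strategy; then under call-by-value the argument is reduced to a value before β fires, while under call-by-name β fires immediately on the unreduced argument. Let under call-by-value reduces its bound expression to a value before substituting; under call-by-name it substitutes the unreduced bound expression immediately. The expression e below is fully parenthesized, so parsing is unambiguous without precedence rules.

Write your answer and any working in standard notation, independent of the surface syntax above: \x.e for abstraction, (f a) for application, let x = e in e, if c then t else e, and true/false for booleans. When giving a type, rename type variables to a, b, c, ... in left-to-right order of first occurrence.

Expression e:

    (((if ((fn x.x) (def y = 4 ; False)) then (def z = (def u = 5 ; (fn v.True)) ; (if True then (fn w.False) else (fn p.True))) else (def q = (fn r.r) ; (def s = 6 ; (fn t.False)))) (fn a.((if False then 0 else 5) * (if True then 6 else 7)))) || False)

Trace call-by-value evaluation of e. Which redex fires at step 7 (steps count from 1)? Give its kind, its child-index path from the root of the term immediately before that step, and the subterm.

Working:
step 0: (((if ((\x.x) (let y = 4 in false)) then (let z = (let u = 5 in (\v.true)) in (if true then (\w.false) else (\p.true))) else (let q = (\r.r) in (let s = 6 in (\t.false)))) (\a.((if false then 0 else 5) * (if true then 6 else 7)))) || false)
step 1: [let@0.0.0.1] (((if ((\x.x) false) then (let z = (let u = 5 in (\v.true)) in (if true then (\w.false) else (\p.true))) else (let q = (\r.r) in (let s = 6 in (\t.false)))) (\a.((if false then 0 else 5) * (if true then 6 else 7)))) || false)
step 2: [beta@0.0.0] (((if false then (let z = (let u = 5 in (\v.true)) in (if true then (\w.false) else (\p.true))) else (let q = (\r.r) in (let s = 6 in (\t.false)))) (\a.((if false then 0 else 5) * (if true then 6 else 7)))) || false)
step 3: [if@0.0] (((let q = (\r.r) in (let s = 6 in (\t.false))) (\a.((if false then 0 else 5) * (if true then 6 else 7)))) || false)
step 4: [let@0.0] (((let s = 6 in (\t.false)) (\a.((if false then 0 else 5) * (if true then 6 else 7)))) || false)
step 5: [let@0.0] (((\t.false) (\a.((if false then 0 else 5) * (if true then 6 else 7)))) || false)
step 6: [beta@0] (false || false)
step 7: [delta@root] false

Answer: delta at root : (false || false)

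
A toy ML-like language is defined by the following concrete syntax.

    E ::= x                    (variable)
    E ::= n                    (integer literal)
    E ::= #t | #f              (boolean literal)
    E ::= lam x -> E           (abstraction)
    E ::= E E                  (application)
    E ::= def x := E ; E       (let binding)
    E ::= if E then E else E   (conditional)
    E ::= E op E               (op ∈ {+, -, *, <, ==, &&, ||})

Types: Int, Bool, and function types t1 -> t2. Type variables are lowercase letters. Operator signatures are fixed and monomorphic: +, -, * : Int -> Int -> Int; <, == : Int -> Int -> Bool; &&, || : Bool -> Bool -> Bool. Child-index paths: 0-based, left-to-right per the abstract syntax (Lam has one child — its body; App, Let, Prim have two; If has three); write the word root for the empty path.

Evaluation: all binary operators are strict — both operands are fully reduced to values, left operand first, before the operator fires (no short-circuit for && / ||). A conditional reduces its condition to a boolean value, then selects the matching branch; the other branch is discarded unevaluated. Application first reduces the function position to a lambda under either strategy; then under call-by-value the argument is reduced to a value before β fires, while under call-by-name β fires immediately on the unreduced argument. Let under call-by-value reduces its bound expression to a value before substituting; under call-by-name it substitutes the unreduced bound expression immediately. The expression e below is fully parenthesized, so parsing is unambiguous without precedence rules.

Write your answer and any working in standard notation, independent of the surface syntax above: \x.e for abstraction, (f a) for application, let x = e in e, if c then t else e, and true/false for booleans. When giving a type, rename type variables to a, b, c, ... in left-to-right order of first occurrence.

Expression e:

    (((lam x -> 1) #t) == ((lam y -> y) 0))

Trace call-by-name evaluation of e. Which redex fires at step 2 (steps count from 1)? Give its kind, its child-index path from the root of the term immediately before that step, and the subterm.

Working:
step 0: (((\x.1) true) == ((\y.y) 0))
step 1: [beta@0] (1 == ((\y.y) 0))
step 2: [beta@1] (1 == 0)

Answer: beta at 1 : ((\y.y) 0)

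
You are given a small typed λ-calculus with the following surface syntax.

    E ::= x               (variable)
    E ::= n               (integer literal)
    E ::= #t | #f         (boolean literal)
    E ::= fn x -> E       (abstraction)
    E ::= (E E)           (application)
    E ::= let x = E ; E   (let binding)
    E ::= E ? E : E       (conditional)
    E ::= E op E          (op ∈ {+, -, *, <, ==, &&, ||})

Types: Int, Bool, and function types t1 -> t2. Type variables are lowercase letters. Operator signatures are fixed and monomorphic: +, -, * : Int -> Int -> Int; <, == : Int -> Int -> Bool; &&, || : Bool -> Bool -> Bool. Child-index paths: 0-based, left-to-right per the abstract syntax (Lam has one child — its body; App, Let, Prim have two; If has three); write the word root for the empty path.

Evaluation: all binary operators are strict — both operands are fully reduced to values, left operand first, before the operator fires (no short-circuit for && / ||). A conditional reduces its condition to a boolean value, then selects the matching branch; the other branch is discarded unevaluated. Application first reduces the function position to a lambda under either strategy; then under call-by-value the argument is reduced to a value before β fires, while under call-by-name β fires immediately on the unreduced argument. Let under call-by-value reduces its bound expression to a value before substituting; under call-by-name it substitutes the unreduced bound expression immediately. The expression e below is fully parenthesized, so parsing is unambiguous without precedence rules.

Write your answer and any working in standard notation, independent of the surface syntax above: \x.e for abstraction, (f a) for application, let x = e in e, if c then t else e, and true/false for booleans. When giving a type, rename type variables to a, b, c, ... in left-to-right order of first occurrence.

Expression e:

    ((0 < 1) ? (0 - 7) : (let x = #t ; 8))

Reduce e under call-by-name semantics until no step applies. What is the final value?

Answer: -7

Derivation:
step 0: (if (0 < 1) then (0 - 7) else (let x = true in 8))
step 1: [delta@0] (if true then (0 - 7) else (let x = true in 8))
step 2: [if@root] (0 - 7)
step 3: [delta@root] -7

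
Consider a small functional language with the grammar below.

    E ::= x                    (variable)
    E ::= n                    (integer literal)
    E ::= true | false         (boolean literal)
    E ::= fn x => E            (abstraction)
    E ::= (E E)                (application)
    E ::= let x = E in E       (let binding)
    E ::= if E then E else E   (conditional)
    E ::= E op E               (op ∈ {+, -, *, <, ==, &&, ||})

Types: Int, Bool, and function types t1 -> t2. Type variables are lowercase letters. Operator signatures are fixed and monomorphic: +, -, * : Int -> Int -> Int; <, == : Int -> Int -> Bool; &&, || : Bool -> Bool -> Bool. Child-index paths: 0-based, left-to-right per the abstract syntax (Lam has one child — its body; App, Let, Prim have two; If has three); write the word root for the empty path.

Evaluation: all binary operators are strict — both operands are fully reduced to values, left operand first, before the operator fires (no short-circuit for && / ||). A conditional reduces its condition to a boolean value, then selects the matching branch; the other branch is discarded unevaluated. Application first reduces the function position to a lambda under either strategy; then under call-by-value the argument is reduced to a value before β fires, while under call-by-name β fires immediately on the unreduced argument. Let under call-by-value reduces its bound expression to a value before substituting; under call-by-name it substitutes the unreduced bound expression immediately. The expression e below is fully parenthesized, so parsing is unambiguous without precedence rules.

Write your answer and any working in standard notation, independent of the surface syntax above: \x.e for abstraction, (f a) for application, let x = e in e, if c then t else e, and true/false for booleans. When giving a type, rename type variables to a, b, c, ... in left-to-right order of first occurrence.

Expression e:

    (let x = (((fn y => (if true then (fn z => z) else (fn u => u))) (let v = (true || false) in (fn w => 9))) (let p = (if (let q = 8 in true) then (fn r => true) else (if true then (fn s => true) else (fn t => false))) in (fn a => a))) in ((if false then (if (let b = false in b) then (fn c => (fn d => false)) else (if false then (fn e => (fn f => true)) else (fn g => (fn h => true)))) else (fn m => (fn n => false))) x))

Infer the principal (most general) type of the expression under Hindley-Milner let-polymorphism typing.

Answer: a -> Bool

Trace:
  unify Bool ~ Bool
z : b
\z._ : b -> b
u : c
\u._ : c -> c
  unify b -> b ~ c -> c
  unify b ~ c
  unify c ~ c
\y._ : a -> c -> c
  unify Bool ~ Bool
  unify Bool ~ Bool
let v : Bool
\w._ : d -> Int
  unify a -> c -> c ~ (d -> Int) -> e
  unify a ~ d -> Int
  unify c -> c ~ e
_ _ : c -> c
let q : Int
  unify Bool ~ Bool
\r._ : f -> Bool
  unify Bool ~ Bool
\s._ : g -> Bool
\t._ : h -> Bool
  unify g -> Bool ~ h -> Bool
  unify g ~ h
  unify Bool ~ Bool
  unify f -> Bool ~ h -> Bool
  unify f ~ h
  unify Bool ~ Bool
let p : forall. h -> Bool
a : i
\a._ : i -> i
  unify c -> c ~ (i -> i) -> j
  unify c ~ i -> i
  unify i -> i ~ j
_ _ : i -> i
let x : forall. i -> i
  unify Bool ~ Bool
let b : Bool
b : Bool
  unify Bool ~ Bool
\d._ : l -> Bool
\c._ : k -> l -> Bool
  unify Bool ~ Bool
\f._ : n -> Bool
\e._ : m -> n -> Bool
\h._ : p -> Bool
\g._ : o -> p -> Bool
  unify m -> n -> Bool ~ o -> p -> Bool
  unify m ~ o
  unify n -> Bool ~ p -> Bool
  unify n ~ p
  unify Bool ~ Bool
  unify k -> l -> Bool ~ o -> p -> Bool
  unify k ~ o
  unify l -> Bool ~ p -> Bool
  unify l ~ p
  unify Bool ~ Bool
\n._ : r -> Bool
\m._ : q -> r -> Bool
  unify o -> p -> Bool ~ q -> r -> Bool
  unify o ~ q
  unify p -> Bool ~ r -> Bool
  unify p ~ r
  unify Bool ~ Bool
x : s -> s
  unify q -> r -> Bool ~ (s -> s) -> t
  unify q ~ s -> s
  unify r -> Bool ~ t
_ _ : r -> Bool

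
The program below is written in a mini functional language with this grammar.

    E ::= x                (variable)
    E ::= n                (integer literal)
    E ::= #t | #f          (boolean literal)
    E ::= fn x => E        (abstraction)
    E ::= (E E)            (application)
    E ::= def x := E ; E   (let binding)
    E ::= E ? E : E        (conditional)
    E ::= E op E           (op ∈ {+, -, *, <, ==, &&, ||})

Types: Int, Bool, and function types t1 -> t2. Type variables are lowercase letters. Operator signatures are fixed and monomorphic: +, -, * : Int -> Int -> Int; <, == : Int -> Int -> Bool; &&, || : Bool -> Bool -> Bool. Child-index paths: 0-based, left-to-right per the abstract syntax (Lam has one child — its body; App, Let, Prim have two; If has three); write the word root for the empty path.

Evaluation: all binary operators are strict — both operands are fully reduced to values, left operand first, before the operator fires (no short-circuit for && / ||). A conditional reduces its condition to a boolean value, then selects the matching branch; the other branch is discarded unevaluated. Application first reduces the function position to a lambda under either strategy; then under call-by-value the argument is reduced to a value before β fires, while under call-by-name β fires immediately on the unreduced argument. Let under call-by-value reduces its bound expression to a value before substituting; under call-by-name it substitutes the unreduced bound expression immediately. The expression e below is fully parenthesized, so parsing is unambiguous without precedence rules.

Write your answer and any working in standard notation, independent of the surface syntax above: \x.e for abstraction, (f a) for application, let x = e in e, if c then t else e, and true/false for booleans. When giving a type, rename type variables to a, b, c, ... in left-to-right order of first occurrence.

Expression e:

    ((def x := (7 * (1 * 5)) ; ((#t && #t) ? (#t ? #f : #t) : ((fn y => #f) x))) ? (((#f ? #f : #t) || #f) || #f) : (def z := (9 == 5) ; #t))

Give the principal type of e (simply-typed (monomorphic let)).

Trace:
  unify Int ~ Int
  unify Int ~ Int
  unify Int ~ Int
  unify Int ~ Int
let x : Int
  unify Bool ~ Bool
  unify Bool ~ Bool
  unify Bool ~ Bool
  unify Bool ~ Bool
  unify Bool ~ Bool
\y._ : a -> Bool
x : Int
  unify a -> Bool ~ Int -> b
  unify a ~ Int
  unify Bool ~ b
_ _ : Bool
  unify Bool ~ Bool
  unify Bool ~ Bool
  unify Bool ~ Bool
  unify Bool ~ Bool
  unify Bool ~ Bool
  unify Bool ~ Bool
  unify Bool ~ Bool
  unify Bool ~ Bool
  unify Int ~ Int
  unify Int ~ Int
let z : Bool
  unify Bool ~ Bool

Answer: Bool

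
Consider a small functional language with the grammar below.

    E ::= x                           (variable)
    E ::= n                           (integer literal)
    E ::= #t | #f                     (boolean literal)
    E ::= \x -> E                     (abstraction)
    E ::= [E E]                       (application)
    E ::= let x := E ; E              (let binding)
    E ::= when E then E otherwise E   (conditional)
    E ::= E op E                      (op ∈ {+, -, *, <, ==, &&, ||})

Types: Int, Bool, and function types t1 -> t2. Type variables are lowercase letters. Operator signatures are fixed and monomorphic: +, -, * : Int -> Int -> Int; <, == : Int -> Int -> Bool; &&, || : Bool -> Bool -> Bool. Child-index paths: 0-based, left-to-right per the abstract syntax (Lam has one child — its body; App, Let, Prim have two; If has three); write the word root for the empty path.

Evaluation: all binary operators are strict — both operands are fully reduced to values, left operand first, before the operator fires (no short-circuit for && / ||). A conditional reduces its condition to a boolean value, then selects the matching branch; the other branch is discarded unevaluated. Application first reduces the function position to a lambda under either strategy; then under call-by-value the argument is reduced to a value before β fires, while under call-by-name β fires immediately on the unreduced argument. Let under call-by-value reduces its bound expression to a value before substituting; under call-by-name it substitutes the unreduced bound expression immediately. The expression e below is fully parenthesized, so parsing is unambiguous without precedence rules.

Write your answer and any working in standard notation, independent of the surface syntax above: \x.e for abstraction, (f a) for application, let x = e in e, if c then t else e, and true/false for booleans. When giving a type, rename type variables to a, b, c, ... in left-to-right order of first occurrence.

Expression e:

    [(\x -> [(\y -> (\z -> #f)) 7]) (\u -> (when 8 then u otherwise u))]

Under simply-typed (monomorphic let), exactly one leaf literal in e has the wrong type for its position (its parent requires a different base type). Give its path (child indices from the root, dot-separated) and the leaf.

Answer: 1.0.0 : 8

Trace:
\z._ : c -> Bool
\y._ : b -> c -> Bool
  unify b -> c -> Bool ~ Int -> d
  unify b ~ Int
  unify c -> Bool ~ d
_ _ : c -> Bool
\x._ : a -> c -> Bool
  unify Int ~ Bool
  FAIL: mismatch Int ~ Bool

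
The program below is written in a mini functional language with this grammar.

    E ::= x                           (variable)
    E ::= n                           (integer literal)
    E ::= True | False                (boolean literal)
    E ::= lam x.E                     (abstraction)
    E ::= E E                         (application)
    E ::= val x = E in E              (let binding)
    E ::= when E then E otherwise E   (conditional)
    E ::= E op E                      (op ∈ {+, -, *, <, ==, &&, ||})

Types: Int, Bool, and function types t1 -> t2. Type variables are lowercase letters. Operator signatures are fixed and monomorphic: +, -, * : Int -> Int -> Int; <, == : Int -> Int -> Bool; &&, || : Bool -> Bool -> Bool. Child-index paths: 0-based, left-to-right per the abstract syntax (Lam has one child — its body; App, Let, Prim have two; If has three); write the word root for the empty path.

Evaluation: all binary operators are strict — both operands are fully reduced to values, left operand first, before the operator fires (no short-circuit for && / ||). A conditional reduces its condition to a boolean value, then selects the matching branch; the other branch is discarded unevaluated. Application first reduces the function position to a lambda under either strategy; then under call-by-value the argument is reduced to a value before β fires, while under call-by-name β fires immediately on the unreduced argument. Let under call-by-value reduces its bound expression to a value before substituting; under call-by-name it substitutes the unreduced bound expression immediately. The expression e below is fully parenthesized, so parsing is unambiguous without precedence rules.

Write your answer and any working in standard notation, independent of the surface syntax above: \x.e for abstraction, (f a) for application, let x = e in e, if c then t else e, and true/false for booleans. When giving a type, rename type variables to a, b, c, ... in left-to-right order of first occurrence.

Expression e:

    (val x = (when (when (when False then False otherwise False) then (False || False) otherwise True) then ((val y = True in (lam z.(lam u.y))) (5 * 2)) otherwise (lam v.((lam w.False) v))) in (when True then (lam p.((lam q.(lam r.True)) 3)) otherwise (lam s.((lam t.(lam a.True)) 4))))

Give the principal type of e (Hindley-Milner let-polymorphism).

Answer: a -> b -> Bool

Working:
  unify Bool ~ Bool
  unify Bool ~ Bool
  unify Bool ~ Bool
  unify Bool ~ Bool
  unify Bool ~ Bool
  unify Bool ~ Bool
  unify Bool ~ Bool
let y : Bool
y : Bool
\u._ : b -> Bool
\z._ : a -> b -> Bool
  unify Int ~ Int
  unify Int ~ Int
  unify a -> b -> Bool ~ Int -> c
  unify a ~ Int
  unify b -> Bool ~ c
_ _ : b -> Bool
\w._ : e -> Bool
v : d
  unify e -> Bool ~ d -> f
  unify e ~ d
  unify Bool ~ f
_ _ : Bool
\v._ : d -> Bool
  unify b -> Bool ~ d -> Bool
  unify b ~ d
  unify Bool ~ Bool
let x : forall. d -> Bool
  unify Bool ~ Bool
\r._ : i -> Bool
\q._ : h -> i -> Bool
  unify h -> i -> Bool ~ Int -> j
  unify h ~ Int
  unify i -> Bool ~ j
_ _ : i -> Bool
\p._ : g -> i -> Bool
\a._ : m -> Bool
\t._ : l -> m -> Bool
  unify l -> m -> Bool ~ Int -> n
  unify l ~ Int
  unify m -> Bool ~ n
_ _ : m -> Bool
\s._ : k -> m -> Bool
  unify g -> i -> Bool ~ k -> m -> Bool
  unify g ~ k
  unify i -> Bool ~ m -> Bool
  unify i ~ m
  unify Bool ~ Bool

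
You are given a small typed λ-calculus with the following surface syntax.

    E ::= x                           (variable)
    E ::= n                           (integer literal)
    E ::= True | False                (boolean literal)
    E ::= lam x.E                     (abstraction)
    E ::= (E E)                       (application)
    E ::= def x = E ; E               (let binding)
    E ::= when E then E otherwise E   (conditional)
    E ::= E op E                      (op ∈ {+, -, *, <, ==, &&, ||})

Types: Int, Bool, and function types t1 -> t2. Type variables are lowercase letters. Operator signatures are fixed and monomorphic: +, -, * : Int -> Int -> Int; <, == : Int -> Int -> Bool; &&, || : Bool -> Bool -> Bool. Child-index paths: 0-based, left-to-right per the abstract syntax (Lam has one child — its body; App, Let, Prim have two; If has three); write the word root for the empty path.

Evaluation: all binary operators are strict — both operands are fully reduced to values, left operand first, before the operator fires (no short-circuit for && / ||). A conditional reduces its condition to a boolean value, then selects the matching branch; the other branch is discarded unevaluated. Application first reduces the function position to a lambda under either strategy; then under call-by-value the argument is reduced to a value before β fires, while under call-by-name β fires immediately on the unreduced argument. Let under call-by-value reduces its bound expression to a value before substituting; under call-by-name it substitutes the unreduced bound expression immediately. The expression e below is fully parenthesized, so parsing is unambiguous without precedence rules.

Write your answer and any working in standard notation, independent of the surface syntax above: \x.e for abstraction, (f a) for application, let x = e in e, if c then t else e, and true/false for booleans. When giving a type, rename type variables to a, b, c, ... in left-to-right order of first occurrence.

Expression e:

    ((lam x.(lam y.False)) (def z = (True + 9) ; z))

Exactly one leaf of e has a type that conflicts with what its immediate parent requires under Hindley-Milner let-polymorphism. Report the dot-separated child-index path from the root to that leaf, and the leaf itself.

Answer: 1.0.0 : true

Derivation:
\y._ : b -> Bool
\x._ : a -> b -> Bool
  unify Bool ~ Int
  FAIL: mismatch Bool ~ Int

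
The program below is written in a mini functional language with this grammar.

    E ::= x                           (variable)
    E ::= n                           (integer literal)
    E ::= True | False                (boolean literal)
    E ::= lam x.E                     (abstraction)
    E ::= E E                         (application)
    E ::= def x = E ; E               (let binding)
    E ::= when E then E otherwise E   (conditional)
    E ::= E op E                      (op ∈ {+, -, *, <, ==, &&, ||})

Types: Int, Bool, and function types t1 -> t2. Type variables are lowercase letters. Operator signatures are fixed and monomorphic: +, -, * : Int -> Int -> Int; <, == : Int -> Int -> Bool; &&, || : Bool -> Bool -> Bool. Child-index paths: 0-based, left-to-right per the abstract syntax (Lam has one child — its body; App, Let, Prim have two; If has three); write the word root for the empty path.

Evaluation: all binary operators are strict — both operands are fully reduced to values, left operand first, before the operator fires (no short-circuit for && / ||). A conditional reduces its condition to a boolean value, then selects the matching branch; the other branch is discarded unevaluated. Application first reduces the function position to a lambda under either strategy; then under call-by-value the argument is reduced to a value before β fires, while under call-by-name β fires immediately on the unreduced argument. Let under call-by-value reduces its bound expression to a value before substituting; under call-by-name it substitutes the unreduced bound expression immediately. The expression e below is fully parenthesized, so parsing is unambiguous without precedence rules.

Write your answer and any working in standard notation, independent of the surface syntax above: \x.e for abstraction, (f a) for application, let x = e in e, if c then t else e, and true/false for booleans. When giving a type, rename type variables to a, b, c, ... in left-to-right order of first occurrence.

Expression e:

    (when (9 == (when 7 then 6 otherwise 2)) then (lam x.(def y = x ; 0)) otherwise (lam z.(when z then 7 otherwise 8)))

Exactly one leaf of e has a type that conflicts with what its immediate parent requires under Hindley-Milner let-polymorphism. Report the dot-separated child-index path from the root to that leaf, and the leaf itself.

Trace:
  unify Int ~ Int
  unify Int ~ Bool
  FAIL: mismatch Int ~ Bool

Answer: 0.1.0 : 7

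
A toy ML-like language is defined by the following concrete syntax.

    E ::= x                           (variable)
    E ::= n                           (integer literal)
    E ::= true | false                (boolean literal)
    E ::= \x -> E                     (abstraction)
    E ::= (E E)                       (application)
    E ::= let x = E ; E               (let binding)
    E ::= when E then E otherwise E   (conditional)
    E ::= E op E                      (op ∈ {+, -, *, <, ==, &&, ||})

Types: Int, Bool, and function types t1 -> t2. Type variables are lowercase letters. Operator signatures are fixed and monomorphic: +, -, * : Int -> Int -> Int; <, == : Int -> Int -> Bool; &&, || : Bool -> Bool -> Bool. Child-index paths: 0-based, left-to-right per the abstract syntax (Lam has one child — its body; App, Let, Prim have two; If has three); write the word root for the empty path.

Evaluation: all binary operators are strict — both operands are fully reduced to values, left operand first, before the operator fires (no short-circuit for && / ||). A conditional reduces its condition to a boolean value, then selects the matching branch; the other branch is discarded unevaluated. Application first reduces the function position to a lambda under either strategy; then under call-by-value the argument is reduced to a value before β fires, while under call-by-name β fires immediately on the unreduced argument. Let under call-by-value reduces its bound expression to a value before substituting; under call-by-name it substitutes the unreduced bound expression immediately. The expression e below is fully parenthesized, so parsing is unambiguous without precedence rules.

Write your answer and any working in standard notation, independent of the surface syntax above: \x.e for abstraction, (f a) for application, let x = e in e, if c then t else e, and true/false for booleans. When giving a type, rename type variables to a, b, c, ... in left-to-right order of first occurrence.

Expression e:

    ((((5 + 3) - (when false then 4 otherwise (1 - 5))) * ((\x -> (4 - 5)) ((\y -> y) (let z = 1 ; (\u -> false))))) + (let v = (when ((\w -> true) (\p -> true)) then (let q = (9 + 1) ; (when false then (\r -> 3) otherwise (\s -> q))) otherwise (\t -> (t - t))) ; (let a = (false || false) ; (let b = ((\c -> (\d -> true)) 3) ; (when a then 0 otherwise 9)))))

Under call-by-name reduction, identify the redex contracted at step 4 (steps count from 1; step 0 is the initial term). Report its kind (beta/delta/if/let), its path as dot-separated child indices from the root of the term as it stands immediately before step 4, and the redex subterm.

Answer: delta at 0.0 : (8 - -4)

Derivation:
step 0: ((((5 + 3) - (if false then 4 else (1 - 5))) * ((\x.(4 - 5)) ((\y.y) (let z = 1 in (\u.false))))) + (let v = (if ((\w.true) (\p.true)) then (let q = (9 + 1) in (if false then (\r.3) else (\s.q))) else (\t.(t - t))) in (let a = (false || false) in (let b = ((\c.(\d.true)) 3) in (if a then 0 else 9)))))
step 1: [delta@0.0.0] (((8 - (if false then 4 else (1 - 5))) * ((\x.(4 - 5)) ((\y.y) (let z = 1 in (\u.false))))) + (let v = (if ((\w.true) (\p.true)) then (let q = (9 + 1) in (if false then (\r.3) else (\s.q))) else (\t.(t - t))) in (let a = (false || false) in (let b = ((\c.(\d.true)) 3) in (if a then 0 else 9)))))
step 2: [if@0.0.1] (((8 - (1 - 5)) * ((\x.(4 - 5)) ((\y.y) (let z = 1 in (\u.false))))) + (let v = (if ((\w.true) (\p.true)) then (let q = (9 + 1) in (if false then (\r.3) else (\s.q))) else (\t.(t - t))) in (let a = (false || false) in (let b = ((\c.(\d.true)) 3) in (if a then 0 else 9)))))
step 3: [delta@0.0.1] (((8 - -4) * ((\x.(4 - 5)) ((\y.y) (let z = 1 in (\u.false))))) + (let v = (if ((\w.true) (\p.true)) then (let q = (9 + 1) in (if false then (\r.3) else (\s.q))) else (\t.(t - t))) in (let a = (false || false) in (let b = ((\c.(\d.true)) 3) in (if a then 0 else 9)))))
step 4: [delta@0.0] ((12 * ((\x.(4 - 5)) ((\y.y) (let z = 1 in (\u.false))))) + (let v = (if ((\w.true) (\p.true)) then (let q = (9 + 1) in (if false then (\r.3) else (\s.q))) else (\t.(t - t))) in (let a = (false || false) in (let b = ((\c.(\d.true)) 3) in (if a then 0 else 9)))))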